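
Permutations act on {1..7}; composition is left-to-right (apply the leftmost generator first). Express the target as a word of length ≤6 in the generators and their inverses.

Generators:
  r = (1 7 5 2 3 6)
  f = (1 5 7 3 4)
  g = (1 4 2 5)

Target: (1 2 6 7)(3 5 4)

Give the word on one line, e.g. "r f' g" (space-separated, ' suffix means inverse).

  after r': (1 6 3 2 5 7)
  after g': (1 6 3 4)(5 7)
  after r': (1 3 4 6 2 5)
  after g: (1 3 2)(4 6 5)
  after r': (1 2 6 7)(3 5 4)

r' g' r' g r'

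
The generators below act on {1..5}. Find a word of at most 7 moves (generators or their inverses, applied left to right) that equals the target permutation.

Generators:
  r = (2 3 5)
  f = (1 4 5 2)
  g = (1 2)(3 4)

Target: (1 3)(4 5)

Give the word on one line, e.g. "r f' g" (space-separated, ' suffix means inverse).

g' f g' r f

  after g': (1 2)(3 4)
  after f: (2 4 3 5)
  after g': (1 2 3 5)
  after r: (1 3 2 5)
  after f: (1 3)(4 5)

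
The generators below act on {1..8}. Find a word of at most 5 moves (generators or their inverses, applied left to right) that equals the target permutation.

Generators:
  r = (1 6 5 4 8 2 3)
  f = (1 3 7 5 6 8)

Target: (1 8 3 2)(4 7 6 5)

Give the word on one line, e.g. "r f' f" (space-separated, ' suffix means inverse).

f r' f' r'

  after f: (1 3 7 5 6 8)
  after r': (1 2 8 3 7 6 4 5)
  after f': (1 2 6 4 7 5 8)
  after r': (1 8 3 2)(4 7 6 5)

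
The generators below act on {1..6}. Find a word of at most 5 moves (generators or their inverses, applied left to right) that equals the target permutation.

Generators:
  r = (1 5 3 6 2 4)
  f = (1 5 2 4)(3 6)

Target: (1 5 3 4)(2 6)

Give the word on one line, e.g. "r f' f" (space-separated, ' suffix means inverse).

r' f r

  after r': (1 4 2 6 3 5)
  after f: (2 3)
  after r: (1 5 3 4)(2 6)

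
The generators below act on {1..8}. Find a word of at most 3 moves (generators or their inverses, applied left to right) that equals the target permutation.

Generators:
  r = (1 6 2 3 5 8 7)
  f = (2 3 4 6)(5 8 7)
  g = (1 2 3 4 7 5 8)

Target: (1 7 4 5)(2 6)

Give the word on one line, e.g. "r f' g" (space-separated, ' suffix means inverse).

g' r

  after g': (1 8 5 7 4 3 2)
  after r: (1 7 4 5)(2 6)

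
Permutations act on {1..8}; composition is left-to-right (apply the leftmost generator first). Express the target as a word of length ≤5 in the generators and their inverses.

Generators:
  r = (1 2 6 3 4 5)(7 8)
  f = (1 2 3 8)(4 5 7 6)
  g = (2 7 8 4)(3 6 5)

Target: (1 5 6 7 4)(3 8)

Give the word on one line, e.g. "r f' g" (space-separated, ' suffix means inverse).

f' g r

  after f': (1 8 3 2)(4 6 7 5)
  after g: (1 4 5 2)(3 7)(6 8)
  after r: (1 5 6 7 4)(3 8)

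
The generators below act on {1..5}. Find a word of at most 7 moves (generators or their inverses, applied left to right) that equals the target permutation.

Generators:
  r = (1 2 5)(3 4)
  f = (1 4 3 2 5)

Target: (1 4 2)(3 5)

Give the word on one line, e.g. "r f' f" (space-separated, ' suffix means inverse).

  after r: (1 2 5)(3 4)
  after f: (1 5 4 2)
  after r': (1 2 5 3 4)
  after f': (1 3)(4 5)
  after r': (1 4 2)(3 5)

r f r' f' r'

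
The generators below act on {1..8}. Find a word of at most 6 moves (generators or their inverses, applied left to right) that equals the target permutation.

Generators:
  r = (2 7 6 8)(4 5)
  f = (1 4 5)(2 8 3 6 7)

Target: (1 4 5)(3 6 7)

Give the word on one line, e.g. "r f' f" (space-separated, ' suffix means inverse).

f' f' r' r'

  after f': (1 5 4)(2 7 6 3 8)
  after f': (1 4 5)(2 6 8 7 3)
  after r': (1 5)(2 7 3 8)
  after r': (1 4 5)(3 6 7)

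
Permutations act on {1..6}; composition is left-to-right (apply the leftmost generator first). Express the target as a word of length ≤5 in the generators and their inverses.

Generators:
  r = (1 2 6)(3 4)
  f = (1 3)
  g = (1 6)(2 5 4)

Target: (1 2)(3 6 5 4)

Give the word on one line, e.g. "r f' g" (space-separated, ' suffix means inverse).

  after f: (1 3)
  after r': (1 4 3 6 2)
  after g': (1 5 2 6 4 3)
  after g': (1 2)(3 6 5 4)

f r' g' g'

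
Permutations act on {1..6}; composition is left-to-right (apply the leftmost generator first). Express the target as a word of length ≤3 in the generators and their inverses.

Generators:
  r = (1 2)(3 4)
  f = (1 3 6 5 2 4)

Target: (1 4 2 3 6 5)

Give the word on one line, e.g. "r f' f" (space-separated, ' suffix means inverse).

  after f: (1 3 6 5 2 4)
  after r: (1 4 2 3 6 5)

f r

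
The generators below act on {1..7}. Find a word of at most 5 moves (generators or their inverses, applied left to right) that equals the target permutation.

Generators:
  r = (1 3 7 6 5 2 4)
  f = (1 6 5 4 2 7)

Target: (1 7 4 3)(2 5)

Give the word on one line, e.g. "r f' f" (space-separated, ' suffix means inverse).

f' r f' r r

  after f': (1 7 2 4 5 6)
  after r: (1 6 3 7 4 2)
  after f': (2 7 5 6 3)
  after r: (1 3 4)(2 6 7)
  after r: (1 7 4 3)(2 5)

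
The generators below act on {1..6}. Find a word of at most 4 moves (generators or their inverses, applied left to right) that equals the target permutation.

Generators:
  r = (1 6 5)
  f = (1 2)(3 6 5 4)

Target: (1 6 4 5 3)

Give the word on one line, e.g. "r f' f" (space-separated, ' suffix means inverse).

  after f': (1 2)(3 4 5 6)
  after f': (3 5)(4 6)
  after r: (1 6 4 5 3)

f' f' r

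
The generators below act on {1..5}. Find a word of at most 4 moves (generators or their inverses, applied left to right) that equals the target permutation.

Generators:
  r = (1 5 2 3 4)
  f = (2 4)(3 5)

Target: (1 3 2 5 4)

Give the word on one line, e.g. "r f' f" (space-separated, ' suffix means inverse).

  after r: (1 5 2 3 4)
  after f': (1 3 2 5 4)

r f'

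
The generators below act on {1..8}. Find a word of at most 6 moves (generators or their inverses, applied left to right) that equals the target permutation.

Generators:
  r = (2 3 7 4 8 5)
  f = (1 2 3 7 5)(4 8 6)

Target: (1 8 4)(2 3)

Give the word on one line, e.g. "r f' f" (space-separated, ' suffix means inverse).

f' f' r f

  after f': (1 5 7 3 2)(4 6 8)
  after f': (1 7 2 5 3)(4 8 6)
  after r: (1 4 5 7 3)(6 8)
  after f: (1 8 4)(2 3)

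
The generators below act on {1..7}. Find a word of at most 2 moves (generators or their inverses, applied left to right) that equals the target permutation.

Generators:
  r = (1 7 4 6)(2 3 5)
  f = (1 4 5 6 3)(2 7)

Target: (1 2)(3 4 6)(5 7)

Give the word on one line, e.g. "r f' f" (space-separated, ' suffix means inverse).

  after f': (1 3 6 5 4)(2 7)
  after r': (1 2)(3 4 6)(5 7)

f' r'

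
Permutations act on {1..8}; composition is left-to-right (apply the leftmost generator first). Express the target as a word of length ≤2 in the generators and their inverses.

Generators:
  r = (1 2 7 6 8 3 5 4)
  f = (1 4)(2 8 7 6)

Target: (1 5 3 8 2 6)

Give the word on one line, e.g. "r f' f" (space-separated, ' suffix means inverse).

f r'

  after f: (1 4)(2 8 7 6)
  after r': (1 5 3 8 2 6)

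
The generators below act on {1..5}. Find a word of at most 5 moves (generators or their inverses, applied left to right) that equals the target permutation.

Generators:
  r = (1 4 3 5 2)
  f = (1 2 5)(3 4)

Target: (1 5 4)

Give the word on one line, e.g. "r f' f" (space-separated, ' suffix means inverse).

f r' f r' r'

  after f: (1 2 5)(3 4)
  after r': (1 5 2 3)
  after f: (2 4 3)
  after r': (1 2)(3 5)
  after r': (1 5 4)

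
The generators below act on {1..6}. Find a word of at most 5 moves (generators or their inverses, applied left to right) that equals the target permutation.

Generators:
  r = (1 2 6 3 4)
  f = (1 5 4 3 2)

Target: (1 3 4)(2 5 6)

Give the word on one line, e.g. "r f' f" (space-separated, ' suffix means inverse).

r' f' f' r f'

  after r': (1 4 3 6 2)
  after f': (1 5)(3 6)
  after f': (2 3 6 4 5)
  after r: (1 2 4 5 6)
  after f': (1 3 4)(2 5 6)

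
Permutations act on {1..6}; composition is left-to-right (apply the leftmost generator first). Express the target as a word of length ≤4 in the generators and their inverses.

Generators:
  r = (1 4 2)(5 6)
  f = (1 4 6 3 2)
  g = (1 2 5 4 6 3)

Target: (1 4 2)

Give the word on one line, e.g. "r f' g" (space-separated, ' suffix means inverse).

  after r': (1 2 4)(5 6)
  after r': (1 4 2)

r' r'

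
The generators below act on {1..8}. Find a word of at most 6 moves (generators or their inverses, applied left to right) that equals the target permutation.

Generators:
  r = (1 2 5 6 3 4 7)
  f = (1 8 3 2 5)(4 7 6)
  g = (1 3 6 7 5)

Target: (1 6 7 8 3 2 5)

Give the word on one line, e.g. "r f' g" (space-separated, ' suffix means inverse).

r' g' r' g' f

  after r': (1 7 4 3 6 5 2)
  after g': (1 6 7 4)(2 5)
  after r': (1 5)(3 6 4 7)
  after g': (1 7)(4 6)
  after f: (1 6 7 8 3 2 5)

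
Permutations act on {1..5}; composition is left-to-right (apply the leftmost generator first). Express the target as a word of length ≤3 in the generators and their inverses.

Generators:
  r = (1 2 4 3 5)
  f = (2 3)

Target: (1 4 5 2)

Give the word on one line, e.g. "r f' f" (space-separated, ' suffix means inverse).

  after f': (2 3)
  after r: (1 2 5)(3 4)
  after r: (1 4 5 2)

f' r r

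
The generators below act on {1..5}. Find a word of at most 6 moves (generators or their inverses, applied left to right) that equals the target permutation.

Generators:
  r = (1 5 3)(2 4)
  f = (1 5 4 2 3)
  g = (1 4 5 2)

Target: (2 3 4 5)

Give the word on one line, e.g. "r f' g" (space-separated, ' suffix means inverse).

r f' g f g

  after r: (1 5 3)(2 4)
  after f': (2 5)
  after g: (1 4 5)
  after f: (1 2 3)
  after g: (2 3 4 5)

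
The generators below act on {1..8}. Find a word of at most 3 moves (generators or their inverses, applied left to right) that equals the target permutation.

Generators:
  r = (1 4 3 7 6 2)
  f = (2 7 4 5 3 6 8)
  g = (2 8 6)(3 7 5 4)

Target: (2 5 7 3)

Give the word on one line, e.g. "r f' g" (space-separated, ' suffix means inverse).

  after f: (2 7 4 5 3 6 8)
  after g: (2 5 7 3)

f g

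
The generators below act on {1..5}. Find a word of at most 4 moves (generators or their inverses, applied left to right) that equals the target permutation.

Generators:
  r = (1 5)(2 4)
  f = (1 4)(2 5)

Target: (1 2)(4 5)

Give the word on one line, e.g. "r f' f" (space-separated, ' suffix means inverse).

  after r: (1 5)(2 4)
  after f: (1 2)(4 5)
  after f: (1 5)(2 4)
  after f: (1 2)(4 5)

r f f f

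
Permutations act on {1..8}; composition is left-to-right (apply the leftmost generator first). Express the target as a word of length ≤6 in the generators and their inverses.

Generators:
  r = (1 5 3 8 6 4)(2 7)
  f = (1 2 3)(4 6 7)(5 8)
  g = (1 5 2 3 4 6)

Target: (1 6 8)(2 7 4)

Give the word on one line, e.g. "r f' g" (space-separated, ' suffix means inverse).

g g f' g'

  after g: (1 5 2 3 4 6)
  after g: (1 2 4)(3 6 5)
  after f': (2 7 6 8 5)(3 4)
  after g': (1 6 8)(2 7 4)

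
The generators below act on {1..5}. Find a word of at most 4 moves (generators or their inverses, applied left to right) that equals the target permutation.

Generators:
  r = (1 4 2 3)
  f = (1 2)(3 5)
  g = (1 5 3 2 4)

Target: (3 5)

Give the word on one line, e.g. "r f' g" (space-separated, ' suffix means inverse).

  after r: (1 4 2 3)
  after g: (3 5)

r g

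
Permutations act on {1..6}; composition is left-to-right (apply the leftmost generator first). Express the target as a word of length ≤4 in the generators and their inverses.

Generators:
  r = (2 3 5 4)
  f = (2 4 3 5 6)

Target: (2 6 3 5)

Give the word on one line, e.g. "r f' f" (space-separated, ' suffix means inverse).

r r f r

  after r: (2 3 5 4)
  after r: (2 5)(3 4)
  after f: (2 6)(4 5)
  after r: (2 6 3 5)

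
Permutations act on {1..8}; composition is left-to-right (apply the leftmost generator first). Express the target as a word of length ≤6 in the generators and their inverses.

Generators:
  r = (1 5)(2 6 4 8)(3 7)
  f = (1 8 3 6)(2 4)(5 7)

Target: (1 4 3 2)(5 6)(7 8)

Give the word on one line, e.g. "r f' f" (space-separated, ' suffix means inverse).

f f f r' f

  after f: (1 8 3 6)(2 4)(5 7)
  after f: (1 3)(6 8)
  after f: (1 6 3 8)(2 4)(5 7)
  after r': (1 2 6 7)(3 4 8 5)
  after f: (1 4 3 2)(5 6)(7 8)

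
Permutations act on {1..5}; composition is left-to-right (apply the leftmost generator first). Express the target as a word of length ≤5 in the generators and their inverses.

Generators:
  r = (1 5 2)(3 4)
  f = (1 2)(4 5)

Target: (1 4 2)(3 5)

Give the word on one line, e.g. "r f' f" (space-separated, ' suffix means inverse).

f r' f'

  after f: (1 2)(4 5)
  after r': (1 5 3 4)
  after f': (1 4 2)(3 5)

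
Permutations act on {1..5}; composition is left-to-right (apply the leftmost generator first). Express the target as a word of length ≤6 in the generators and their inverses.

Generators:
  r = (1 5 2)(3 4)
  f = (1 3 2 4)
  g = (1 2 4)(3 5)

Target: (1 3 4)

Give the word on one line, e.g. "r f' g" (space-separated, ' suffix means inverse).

g' f' r f

  after g': (1 4 2)(3 5)
  after f': (1 2 4 3 5)
  after r: (2 3)
  after f: (1 3 4)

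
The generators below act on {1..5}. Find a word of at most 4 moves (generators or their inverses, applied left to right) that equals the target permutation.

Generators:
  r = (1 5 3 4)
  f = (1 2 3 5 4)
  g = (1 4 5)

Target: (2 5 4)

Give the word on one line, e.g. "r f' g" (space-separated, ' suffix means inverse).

f' g f g'

  after f': (1 4 5 3 2)
  after g: (1 5 3 2 4)
  after f: (1 4 2)
  after g': (2 5 4)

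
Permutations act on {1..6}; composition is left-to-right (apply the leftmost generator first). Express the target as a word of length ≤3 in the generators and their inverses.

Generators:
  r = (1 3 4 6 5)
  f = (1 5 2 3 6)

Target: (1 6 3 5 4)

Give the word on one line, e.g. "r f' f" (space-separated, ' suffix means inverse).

  after r': (1 5 6 4 3)
  after r': (1 6 3 5 4)

r' r'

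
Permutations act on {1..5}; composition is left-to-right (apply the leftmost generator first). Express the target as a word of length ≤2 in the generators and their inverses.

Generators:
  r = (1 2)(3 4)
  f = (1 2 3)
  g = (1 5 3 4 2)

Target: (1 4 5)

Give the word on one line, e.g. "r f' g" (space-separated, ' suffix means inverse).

  after r: (1 2)(3 4)
  after g': (1 4 5)

r g'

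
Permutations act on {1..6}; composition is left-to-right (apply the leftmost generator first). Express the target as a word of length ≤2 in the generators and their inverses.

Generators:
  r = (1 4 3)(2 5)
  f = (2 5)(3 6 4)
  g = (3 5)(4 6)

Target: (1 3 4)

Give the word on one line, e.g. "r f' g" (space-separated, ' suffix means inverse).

r r

  after r: (1 4 3)(2 5)
  after r: (1 3 4)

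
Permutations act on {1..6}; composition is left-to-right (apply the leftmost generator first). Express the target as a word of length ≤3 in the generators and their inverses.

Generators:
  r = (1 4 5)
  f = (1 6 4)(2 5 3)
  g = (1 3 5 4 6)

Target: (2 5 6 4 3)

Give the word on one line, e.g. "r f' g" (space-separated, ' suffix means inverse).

  after r: (1 4 5)
  after f: (2 5 6 4 3)

r f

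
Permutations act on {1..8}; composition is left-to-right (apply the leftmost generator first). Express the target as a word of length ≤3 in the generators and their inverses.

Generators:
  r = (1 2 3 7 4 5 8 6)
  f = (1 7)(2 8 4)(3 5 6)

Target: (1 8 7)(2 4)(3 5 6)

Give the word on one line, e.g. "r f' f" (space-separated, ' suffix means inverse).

r' f' r

  after r': (1 6 8 5 4 7 3 2)
  after f': (1 5 8 3 4)(2 7 6)
  after r: (1 8 7)(2 4)(3 5 6)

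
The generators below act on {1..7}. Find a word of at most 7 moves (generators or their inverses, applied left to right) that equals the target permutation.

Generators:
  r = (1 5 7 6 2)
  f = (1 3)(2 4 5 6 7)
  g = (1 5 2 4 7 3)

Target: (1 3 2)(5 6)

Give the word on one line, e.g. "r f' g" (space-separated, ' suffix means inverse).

f' f' g' r r

  after f': (1 3)(2 7 6 5 4)
  after f': (2 6 4 7 5)
  after g': (1 3 7)(2 6)
  after r: (1 3 6)(5 7)
  after r: (1 3 2)(5 6)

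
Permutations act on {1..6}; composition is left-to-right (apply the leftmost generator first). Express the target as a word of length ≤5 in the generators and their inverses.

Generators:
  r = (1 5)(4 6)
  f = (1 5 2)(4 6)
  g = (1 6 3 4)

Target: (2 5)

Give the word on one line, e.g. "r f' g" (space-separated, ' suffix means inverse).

  after f': (1 2 5)(4 6)
  after r': (1 2)
  after f': (1 5)(4 6)
  after f': (2 5)

f' r' f' f'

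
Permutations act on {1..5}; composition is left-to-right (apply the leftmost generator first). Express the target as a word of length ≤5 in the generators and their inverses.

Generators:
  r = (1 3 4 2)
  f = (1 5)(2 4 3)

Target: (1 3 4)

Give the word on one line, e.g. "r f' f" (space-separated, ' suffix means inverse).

r f f r'

  after r: (1 3 4 2)
  after f: (1 2 5)
  after f: (1 4 3 2)
  after r': (1 3 4)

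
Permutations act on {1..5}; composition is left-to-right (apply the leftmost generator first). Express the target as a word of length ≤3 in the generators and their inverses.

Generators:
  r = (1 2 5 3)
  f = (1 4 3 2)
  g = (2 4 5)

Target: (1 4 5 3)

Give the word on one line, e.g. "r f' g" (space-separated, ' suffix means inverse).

  after r: (1 2 5 3)
  after g: (1 4 5 3)

r g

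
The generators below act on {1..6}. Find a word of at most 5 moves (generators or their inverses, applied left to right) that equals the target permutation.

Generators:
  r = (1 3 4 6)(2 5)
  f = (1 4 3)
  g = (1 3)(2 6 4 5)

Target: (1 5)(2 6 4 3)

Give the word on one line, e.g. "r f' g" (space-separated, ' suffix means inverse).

  after r': (1 6 4 3)(2 5)
  after f: (1 6 3 4)(2 5)
  after g': (1 2 4 3 6)
  after g': (1 5 4)(2 6 3)
  after f': (1 5)(2 6 4 3)

r' f g' g' f'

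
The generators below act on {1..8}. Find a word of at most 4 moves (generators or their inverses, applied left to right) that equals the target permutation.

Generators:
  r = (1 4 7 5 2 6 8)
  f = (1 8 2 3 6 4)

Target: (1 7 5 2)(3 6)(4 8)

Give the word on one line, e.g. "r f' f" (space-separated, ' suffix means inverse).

  after f': (1 4 6 3 2 8)
  after r: (1 7 5 2)(3 6)(4 8)

f' r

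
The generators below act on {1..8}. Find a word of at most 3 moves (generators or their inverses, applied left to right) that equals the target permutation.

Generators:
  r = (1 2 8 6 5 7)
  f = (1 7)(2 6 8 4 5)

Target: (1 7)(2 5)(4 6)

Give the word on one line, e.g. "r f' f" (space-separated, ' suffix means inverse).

r' f r'

  after r': (1 7 5 6 8 2)
  after f: (2 7)(4 5 8 6)
  after r': (1 7)(2 5)(4 6)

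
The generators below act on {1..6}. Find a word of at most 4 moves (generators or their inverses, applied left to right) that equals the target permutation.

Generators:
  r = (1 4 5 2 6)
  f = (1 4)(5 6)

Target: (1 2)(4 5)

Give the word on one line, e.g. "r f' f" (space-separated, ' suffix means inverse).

  after r': (1 6 2 5 4)
  after f: (1 5)(2 6)
  after r: (1 2)(4 5)

r' f r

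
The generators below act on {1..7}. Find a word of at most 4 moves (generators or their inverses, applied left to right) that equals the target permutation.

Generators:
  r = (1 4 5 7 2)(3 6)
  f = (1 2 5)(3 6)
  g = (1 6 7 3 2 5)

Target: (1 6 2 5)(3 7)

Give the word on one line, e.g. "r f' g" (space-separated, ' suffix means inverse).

f' f' f' g

  after f': (1 5 2)(3 6)
  after f': (1 2 5)
  after f': (3 6)
  after g: (1 6 2 5)(3 7)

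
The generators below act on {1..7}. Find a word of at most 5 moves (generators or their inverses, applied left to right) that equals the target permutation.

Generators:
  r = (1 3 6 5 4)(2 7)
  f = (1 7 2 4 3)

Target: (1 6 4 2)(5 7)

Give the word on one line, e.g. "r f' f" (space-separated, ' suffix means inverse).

f' f' r f' r

  after f': (1 3 4 2 7)
  after f': (1 4 7 3 2)
  after r: (2 3 7 6 5 4)
  after f': (1 3)(2 4 7 6 5)
  after r: (1 6 4 2)(5 7)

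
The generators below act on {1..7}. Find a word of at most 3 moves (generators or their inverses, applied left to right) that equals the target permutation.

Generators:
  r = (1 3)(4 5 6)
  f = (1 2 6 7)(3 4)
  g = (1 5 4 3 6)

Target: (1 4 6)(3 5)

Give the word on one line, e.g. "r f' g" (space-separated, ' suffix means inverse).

g' r

  after g': (1 6 3 4 5)
  after r: (1 4 6)(3 5)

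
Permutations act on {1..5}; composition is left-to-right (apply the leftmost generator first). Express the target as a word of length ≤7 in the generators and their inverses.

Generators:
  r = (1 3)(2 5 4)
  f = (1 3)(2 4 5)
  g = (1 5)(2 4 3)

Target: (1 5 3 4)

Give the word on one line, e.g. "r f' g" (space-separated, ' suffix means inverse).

  after f': (1 3)(2 5 4)
  after f': (2 4 5)
  after r: (1 3)
  after f: (2 4 5)
  after g': (1 5 3 4)

f' f' r f g'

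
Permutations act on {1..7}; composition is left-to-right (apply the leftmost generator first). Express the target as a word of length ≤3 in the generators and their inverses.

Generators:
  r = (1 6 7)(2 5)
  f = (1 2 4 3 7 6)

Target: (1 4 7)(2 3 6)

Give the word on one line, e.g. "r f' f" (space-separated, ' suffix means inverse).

f f

  after f: (1 2 4 3 7 6)
  after f: (1 4 7)(2 3 6)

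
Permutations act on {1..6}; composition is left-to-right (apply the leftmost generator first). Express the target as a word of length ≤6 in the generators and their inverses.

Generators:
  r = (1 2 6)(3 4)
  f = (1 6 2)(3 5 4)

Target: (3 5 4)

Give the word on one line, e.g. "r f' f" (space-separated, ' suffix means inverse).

  after r: (1 2 6)(3 4)
  after f: (4 5)
  after r': (1 6 2)(3 4 5)
  after f': (3 5 4)

r f r' f'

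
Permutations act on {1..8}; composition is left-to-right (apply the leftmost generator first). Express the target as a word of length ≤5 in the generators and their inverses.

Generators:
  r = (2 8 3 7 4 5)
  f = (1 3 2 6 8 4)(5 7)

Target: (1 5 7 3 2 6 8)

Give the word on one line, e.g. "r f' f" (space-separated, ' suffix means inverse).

  after r: (2 8 3 7 4 5)
  after f': (1 4 7 8)(2 6)(3 5)
  after r: (1 5 7 3 2 6 8)

r f' r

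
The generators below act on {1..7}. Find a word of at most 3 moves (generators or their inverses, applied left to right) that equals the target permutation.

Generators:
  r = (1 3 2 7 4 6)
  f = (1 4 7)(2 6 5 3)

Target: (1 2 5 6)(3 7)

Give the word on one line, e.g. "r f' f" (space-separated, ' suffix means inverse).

r' f'

  after r': (1 6 4 7 2 3)
  after f': (1 2 5 6)(3 7)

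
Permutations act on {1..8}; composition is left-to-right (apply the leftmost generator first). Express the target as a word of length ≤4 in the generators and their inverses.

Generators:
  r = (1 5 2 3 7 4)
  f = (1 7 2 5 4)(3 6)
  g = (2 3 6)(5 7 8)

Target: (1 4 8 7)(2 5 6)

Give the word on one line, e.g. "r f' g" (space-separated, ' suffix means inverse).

  after f': (1 4 5 2 7)(3 6)
  after g': (1 4 8 7)(2 5 6)

f' g'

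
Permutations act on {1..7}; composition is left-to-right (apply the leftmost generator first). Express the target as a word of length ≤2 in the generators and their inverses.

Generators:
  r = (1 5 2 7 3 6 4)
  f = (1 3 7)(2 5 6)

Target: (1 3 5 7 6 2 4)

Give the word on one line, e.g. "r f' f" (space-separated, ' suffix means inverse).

  after f': (1 7 3)(2 6 5)
  after r: (1 3 5 7 6 2 4)

f' r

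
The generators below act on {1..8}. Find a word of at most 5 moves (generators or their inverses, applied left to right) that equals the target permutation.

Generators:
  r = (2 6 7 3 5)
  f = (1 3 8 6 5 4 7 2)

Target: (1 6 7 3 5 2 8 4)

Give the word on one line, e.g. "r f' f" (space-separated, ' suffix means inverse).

  after f: (1 3 8 6 5 4 7 2)
  after f: (1 8 5 7)(2 3 6 4)
  after f: (1 6 7 3 5 2 8 4)

f f f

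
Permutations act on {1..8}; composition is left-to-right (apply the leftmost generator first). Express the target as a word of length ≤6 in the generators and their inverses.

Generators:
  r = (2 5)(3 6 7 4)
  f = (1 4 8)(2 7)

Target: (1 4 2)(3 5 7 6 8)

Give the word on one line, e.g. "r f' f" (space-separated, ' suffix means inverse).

r' r' f' r f'

  after r': (2 5)(3 4 7 6)
  after r': (3 7)(4 6)
  after f': (1 8 4 6)(2 7 3)
  after r: (1 8 3 5 2 4 7 6)
  after f': (1 4 2)(3 5 7 6 8)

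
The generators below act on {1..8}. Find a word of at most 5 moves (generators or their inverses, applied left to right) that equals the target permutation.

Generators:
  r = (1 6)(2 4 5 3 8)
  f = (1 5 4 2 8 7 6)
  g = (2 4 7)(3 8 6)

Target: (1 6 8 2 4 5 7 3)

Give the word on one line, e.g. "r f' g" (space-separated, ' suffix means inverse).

  after f': (1 6 7 8 2 4 5)
  after r': (3 5 6 7)
  after f': (1 6 8 2 4 5 7 3)

f' r' f'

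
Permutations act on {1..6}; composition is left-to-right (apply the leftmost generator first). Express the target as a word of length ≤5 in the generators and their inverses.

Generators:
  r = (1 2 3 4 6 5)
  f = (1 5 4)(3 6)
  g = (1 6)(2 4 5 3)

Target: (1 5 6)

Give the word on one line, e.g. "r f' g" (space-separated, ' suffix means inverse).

g' r' f'

  after g': (1 6)(2 3 5 4)
  after r': (1 4)(3 6 5)
  after f': (1 5 6)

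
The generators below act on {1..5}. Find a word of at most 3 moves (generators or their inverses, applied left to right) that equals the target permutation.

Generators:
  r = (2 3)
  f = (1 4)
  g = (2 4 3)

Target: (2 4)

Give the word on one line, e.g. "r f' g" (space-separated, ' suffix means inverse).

r g'

  after r: (2 3)
  after g': (2 4)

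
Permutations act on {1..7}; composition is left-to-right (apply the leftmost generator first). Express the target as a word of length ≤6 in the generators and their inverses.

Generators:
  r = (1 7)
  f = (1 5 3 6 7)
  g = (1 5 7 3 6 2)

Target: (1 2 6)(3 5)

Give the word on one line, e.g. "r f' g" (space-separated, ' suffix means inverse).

f' r' f' r' g'

  after f': (1 7 6 3 5)
  after r': (3 5 7 6)
  after f': (1 7 3)(5 6)
  after r': (3 7)(5 6)
  after g': (1 2 6)(3 5)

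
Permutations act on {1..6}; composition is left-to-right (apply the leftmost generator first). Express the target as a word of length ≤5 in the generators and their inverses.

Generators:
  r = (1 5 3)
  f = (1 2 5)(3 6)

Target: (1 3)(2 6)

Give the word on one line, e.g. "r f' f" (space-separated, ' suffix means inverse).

  after r': (1 3 5)
  after f': (1 6 3 2)
  after r': (1 6 5)(2 3)
  after f': (1 3)(2 6)

r' f' r' f'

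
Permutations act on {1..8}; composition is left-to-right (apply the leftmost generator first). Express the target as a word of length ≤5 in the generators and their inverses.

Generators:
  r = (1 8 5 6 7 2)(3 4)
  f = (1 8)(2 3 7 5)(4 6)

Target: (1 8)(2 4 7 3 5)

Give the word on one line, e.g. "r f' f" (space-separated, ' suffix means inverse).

  after r': (1 2 7 6 5 8)(3 4)
  after f': (1 5)(2 3 6 7 4)
  after r': (1 8)(2 4 7 3 5)

r' f' r'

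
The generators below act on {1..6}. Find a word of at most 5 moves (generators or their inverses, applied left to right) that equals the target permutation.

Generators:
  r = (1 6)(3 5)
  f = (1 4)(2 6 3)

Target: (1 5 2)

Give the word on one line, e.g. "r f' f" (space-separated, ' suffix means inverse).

  after r': (1 6)(3 5)
  after f': (1 2 3 5 6 4)
  after f': (1 3 5 2 6)
  after r': (1 5 2)

r' f' f' r'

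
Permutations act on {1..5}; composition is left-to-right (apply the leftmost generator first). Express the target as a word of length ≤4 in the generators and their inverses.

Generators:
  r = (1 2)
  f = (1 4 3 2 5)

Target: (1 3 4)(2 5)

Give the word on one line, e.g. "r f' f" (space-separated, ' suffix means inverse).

r f'

  after r: (1 2)
  after f': (1 3 4)(2 5)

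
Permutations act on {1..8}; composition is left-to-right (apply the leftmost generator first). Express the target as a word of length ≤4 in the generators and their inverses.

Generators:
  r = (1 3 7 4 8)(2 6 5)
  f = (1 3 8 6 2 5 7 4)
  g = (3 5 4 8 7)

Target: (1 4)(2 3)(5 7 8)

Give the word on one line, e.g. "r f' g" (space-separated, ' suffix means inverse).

  after f: (1 3 8 6 2 5 7 4)
  after f: (1 8 2 7)(3 6 5 4)
  after r': (1 4)(2 3)(5 7 8)

f f r'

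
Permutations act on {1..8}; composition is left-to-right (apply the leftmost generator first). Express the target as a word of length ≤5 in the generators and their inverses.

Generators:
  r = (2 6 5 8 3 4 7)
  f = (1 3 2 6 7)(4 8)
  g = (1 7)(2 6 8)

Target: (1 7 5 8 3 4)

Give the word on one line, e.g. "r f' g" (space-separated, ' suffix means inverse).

f' g r' g

  after f': (1 7 6 2 3)(4 8)
  after g: (2 3 7 8 4)
  after r': (2 8 3 4 7 5 6)
  after g: (1 7 5 8 3 4)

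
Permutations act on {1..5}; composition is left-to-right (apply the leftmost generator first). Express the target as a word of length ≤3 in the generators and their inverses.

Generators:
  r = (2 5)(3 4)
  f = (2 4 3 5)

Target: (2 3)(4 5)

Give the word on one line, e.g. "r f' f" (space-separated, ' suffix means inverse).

  after f': (2 5 3 4)
  after f': (2 3)(4 5)

f' f'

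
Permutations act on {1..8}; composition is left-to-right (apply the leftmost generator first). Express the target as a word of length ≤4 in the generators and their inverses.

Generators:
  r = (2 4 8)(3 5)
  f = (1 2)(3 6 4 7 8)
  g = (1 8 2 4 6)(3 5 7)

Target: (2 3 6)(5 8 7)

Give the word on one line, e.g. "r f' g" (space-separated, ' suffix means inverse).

  after g: (1 8 2 4 6)(3 5 7)
  after r: (1 2 8 4 6)(5 7)
  after f: (2 3 6)(5 8 7)

g r f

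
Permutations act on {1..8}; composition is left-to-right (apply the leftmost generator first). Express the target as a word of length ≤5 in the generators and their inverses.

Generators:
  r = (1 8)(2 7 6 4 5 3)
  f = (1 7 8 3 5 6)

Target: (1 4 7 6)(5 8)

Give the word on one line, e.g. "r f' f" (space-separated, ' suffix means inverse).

  after r': (1 8)(2 3 5 4 6 7)
  after r': (2 5 6)(3 4 7)
  after f': (1 6 2 3 4)(7 8)
  after r: (1 4 8 6 7)(3 5)
  after f': (1 4 7 6)(5 8)

r' r' f' r f'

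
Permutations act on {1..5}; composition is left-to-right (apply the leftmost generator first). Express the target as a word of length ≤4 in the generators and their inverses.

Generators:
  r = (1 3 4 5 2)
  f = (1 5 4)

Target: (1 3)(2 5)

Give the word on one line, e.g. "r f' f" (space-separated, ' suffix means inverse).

  after f': (1 4 5)
  after r': (1 3)(2 5)

f' r'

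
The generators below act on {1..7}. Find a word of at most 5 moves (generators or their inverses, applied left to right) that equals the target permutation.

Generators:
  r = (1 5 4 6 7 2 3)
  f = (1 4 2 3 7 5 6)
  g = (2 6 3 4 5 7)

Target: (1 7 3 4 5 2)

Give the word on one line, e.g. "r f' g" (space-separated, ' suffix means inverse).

  after f: (1 4 2 3 7 5 6)
  after g: (1 5 3 2 4 6)
  after f': (1 7 3 4 5 2)

f g f'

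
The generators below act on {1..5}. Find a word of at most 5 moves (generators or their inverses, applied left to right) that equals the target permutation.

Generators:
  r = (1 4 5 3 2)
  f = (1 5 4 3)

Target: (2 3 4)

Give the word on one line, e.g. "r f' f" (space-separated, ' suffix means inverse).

  after f': (1 3 4 5)
  after f': (1 4)(3 5)
  after r': (2 3 4)

f' f' r'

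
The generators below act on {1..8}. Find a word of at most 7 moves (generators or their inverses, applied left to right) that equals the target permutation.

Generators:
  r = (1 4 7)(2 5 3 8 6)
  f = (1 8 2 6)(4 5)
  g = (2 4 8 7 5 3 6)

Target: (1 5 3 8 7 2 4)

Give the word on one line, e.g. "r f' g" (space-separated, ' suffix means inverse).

f g' f' r g'

  after f: (1 8 2 6)(4 5)
  after g': (1 4 7 8 6)(2 3 5)
  after f': (1 5 8 2 3 4 7)
  after r: (1 3 7 4)(2 8 5 6)
  after g': (1 5 3 8 7 2 4)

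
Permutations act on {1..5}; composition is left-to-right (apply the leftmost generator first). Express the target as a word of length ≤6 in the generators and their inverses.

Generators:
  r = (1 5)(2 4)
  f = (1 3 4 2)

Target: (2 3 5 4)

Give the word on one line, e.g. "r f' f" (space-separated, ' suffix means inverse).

f r' f r f

  after f: (1 3 4 2)
  after r': (1 3 2 5)
  after f: (1 4 2 5 3)
  after r: (1 2)(3 5)
  after f: (2 3 5 4)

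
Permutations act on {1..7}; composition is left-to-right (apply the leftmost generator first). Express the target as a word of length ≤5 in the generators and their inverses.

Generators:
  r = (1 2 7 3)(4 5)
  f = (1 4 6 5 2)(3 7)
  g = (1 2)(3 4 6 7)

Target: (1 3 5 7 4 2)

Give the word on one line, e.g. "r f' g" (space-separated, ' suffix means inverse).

r' g' f

  after r': (1 3 7 2)(4 5)
  after g': (1 7)(3 6 4 5)
  after f: (1 3 5 7 4 2)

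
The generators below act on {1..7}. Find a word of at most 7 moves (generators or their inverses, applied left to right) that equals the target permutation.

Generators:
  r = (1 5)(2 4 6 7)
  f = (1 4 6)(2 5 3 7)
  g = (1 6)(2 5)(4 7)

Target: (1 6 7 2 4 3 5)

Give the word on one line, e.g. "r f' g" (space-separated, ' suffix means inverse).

  after r: (1 5)(2 4 6 7)
  after f: (1 3 7 5 4)(2 6)
  after r': (1 3 6 7)(2 4 5)
  after f: (1 7 4 3)(2 6)
  after r': (1 6 7 2 4 3 5)

r f r' f r'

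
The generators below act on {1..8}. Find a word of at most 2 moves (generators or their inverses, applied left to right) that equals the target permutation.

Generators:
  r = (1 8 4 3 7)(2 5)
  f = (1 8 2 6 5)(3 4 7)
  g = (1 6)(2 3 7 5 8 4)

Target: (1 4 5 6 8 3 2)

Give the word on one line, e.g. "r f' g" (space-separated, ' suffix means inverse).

f g

  after f: (1 8 2 6 5)(3 4 7)
  after g: (1 4 5 6 8 3 2)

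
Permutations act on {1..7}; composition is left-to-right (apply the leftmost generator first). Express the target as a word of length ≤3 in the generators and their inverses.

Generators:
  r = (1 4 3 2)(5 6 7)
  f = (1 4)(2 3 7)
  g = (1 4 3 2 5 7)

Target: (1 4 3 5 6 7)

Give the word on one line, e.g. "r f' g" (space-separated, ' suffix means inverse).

f' f' r

  after f': (1 4)(2 7 3)
  after f': (2 3 7)
  after r: (1 4 3 5 6 7)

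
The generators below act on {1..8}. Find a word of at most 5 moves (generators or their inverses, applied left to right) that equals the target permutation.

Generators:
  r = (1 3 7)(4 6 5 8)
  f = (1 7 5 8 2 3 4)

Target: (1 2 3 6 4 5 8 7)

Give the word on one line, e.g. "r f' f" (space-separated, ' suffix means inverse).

  after f: (1 7 5 8 2 3 4)
  after r: (2 7 8)(3 6 5 4)
  after f': (1 4 2)(3 6 7 5)
  after f': (1 3 6)(2 4 8 5)
  after f': (1 2 3 6 4 5 8 7)

f r f' f' f'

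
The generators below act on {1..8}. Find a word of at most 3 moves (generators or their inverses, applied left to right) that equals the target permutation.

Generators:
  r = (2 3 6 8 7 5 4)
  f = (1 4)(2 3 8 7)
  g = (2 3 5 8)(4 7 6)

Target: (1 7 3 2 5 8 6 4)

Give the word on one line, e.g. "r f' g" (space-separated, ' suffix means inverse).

f g

  after f: (1 4)(2 3 8 7)
  after g: (1 7 3 2 5 8 6 4)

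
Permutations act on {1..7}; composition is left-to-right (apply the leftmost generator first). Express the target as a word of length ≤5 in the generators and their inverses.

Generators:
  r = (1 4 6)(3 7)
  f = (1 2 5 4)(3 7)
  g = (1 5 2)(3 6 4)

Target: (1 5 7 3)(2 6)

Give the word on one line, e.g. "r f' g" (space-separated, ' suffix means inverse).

f r g g r'

  after f: (1 2 5 4)(3 7)
  after r: (1 2 5 6)
  after g: (3 6 5 4)
  after g: (1 5 3 4 6 2)
  after r': (1 5 7 3)(2 6)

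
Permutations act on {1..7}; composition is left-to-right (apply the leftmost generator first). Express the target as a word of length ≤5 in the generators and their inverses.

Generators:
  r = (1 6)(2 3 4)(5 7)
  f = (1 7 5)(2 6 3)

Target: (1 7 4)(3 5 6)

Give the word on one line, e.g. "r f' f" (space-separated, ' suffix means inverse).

  after f': (1 5 7)(2 3 6)
  after r: (1 7 6 3)(2 4)
  after f: (1 5)(2 4 6)(3 7)
  after r: (1 7 4)(3 5 6)

f' r f r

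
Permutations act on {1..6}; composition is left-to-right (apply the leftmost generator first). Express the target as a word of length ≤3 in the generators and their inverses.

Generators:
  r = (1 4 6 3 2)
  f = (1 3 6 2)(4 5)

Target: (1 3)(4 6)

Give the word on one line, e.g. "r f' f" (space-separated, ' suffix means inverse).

r' f' f'

  after r': (1 2 3 6 4)
  after f': (1 6 5 4 2)
  after f': (1 3)(4 6)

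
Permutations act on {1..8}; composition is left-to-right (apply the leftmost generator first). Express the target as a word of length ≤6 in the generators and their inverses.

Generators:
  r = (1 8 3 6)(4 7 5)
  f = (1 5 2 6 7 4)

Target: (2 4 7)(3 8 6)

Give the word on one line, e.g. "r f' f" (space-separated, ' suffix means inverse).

r' f' f' f'

  after r': (1 6 3 8)(4 5 7)
  after f': (1 2 5 6 3 8 4)
  after f': (1 5 2)(3 8 7 6)
  after f': (2 4 7)(3 8 6)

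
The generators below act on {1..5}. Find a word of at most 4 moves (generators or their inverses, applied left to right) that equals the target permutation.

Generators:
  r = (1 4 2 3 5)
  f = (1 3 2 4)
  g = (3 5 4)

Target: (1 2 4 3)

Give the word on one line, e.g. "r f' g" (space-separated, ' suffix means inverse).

  after r': (1 5 3 2 4)
  after f': (1 5)
  after g': (1 3 4 5)
  after r': (1 2 4 3)

r' f' g' r'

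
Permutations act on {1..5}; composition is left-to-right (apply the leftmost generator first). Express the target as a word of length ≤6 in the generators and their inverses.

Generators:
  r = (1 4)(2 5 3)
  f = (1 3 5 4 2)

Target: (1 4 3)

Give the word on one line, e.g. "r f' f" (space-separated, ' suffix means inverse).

f r' r' f'

  after f: (1 3 5 4 2)
  after r': (1 5)(2 4 3)
  after r': (1 2)(4 5)
  after f': (1 4 3)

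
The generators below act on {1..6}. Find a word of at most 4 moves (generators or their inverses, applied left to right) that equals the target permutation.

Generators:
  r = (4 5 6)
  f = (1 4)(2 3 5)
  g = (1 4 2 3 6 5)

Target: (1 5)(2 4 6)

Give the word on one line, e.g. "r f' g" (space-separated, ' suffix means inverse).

  after g: (1 4 2 3 6 5)
  after f': (3 6)(4 5)
  after g': (1 5)(2 4 6)

g f' g'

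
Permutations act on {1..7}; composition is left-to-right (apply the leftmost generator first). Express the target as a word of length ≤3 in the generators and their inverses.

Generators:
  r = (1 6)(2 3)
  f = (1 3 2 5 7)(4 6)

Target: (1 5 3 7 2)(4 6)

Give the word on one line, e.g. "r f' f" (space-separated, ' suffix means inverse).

f f f

  after f: (1 3 2 5 7)(4 6)
  after f: (1 2 7 3 5)
  after f: (1 5 3 7 2)(4 6)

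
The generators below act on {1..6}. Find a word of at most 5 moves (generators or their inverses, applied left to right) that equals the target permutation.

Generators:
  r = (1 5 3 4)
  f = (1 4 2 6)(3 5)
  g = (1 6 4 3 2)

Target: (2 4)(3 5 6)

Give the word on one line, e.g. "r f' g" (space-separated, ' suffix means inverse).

  after f': (1 6 2 4)(3 5)
  after r: (1 6 2)(4 5)
  after f': (1 2 6 4 3 5)
  after g: (2 4)(3 5 6)

f' r f' g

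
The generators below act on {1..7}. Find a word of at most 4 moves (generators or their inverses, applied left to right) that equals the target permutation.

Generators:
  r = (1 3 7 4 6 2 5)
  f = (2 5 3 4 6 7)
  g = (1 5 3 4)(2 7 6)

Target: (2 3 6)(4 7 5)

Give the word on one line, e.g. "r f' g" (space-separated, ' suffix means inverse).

f f

  after f: (2 5 3 4 6 7)
  after f: (2 3 6)(4 7 5)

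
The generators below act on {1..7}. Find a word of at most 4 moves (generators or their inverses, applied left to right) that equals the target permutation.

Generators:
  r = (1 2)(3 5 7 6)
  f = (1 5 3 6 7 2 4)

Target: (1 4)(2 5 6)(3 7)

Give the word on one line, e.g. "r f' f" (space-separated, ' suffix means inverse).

r' f

  after r': (1 2)(3 6 7 5)
  after f: (1 4)(2 5 6)(3 7)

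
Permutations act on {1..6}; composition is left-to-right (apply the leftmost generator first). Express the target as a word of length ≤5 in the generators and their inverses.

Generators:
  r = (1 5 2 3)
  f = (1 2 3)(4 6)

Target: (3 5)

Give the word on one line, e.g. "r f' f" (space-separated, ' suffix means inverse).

f r f

  after f: (1 2 3)(4 6)
  after r: (1 3 5 2)(4 6)
  after f: (3 5)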